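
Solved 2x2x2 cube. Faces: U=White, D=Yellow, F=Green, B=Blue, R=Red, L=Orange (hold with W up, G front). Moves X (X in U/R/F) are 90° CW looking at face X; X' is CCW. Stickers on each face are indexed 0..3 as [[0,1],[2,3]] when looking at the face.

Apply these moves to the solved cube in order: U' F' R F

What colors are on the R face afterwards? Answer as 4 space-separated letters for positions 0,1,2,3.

After move 1 (U'): U=WWWW F=OOGG R=GGRR B=RRBB L=BBOO
After move 2 (F'): F=OGOG U=WWGR R=YGYR D=BOYY L=BWOW
After move 3 (R): R=YYRG U=WGGG F=OOOY D=BBYR B=RRWB
After move 4 (F): F=OOYO U=WGWW R=GYGG D=RYYR L=BBOB
Query: R face = GYGG

Answer: G Y G G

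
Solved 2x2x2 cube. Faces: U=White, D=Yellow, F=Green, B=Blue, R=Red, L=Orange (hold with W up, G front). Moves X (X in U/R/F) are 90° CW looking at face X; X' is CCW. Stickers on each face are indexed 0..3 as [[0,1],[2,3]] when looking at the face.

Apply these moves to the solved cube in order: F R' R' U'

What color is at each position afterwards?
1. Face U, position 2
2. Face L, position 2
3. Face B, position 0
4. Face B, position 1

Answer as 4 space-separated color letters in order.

Answer: W O R W

Derivation:
After move 1 (F): F=GGGG U=WWOO R=WRWR D=RRYY L=OYOY
After move 2 (R'): R=RRWW U=WBOB F=GWGO D=RGYG B=YBRB
After move 3 (R'): R=RWRW U=WROY F=GBGB D=RWYO B=GBGB
After move 4 (U'): U=RYWO F=OYGB R=GBRW B=RWGB L=GBOY
Query 1: U[2] = W
Query 2: L[2] = O
Query 3: B[0] = R
Query 4: B[1] = W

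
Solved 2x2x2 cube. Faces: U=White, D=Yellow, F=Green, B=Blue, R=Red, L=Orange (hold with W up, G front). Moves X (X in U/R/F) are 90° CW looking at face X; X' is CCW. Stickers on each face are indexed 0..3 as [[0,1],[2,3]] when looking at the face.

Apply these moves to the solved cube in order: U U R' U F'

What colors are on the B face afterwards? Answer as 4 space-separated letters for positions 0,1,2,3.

After move 1 (U): U=WWWW F=RRGG R=BBRR B=OOBB L=GGOO
After move 2 (U): U=WWWW F=BBGG R=OORR B=GGBB L=RROO
After move 3 (R'): R=OROR U=WBWG F=BWGW D=YBYG B=YGYB
After move 4 (U): U=WWGB F=ORGW R=YGOR B=RRYB L=BWOO
After move 5 (F'): F=RWOG U=WWYO R=BGYR D=WOYG L=BBOG
Query: B face = RRYB

Answer: R R Y B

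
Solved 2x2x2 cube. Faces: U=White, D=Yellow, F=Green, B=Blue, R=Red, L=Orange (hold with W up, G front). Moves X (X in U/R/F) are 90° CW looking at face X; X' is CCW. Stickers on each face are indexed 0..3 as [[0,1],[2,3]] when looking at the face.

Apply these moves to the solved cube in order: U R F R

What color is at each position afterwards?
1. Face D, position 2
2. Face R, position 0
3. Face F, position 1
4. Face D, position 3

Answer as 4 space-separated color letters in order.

After move 1 (U): U=WWWW F=RRGG R=BBRR B=OOBB L=GGOO
After move 2 (R): R=RBRB U=WRWG F=RYGY D=YBYO B=WOWB
After move 3 (F): F=GRYY U=WROG R=WBGB D=RRYO L=GYOB
After move 4 (R): R=GWBB U=WROY F=GRYO D=RWYW B=GORB
Query 1: D[2] = Y
Query 2: R[0] = G
Query 3: F[1] = R
Query 4: D[3] = W

Answer: Y G R W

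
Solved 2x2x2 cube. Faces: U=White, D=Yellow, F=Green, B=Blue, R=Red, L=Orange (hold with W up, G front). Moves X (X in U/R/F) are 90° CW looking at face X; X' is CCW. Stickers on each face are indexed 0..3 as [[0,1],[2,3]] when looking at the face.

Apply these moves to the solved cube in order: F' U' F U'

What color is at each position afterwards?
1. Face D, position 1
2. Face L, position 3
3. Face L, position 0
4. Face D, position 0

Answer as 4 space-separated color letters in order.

After move 1 (F'): F=GGGG U=WWRR R=YRYR D=OOYY L=OWOW
After move 2 (U'): U=WRWR F=OWGG R=GGYR B=YRBB L=BBOW
After move 3 (F): F=GOGW U=WRWB R=WGRR D=YGYY L=BOOO
After move 4 (U'): U=RBWW F=BOGW R=GORR B=WGBB L=YROO
Query 1: D[1] = G
Query 2: L[3] = O
Query 3: L[0] = Y
Query 4: D[0] = Y

Answer: G O Y Y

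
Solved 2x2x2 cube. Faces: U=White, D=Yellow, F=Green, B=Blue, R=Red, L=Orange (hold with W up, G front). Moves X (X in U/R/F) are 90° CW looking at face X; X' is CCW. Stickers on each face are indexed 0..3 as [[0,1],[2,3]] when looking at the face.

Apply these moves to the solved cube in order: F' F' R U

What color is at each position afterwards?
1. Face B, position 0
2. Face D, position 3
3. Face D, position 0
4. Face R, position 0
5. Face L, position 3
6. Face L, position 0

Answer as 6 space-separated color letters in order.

Answer: O B W Y R G

Derivation:
After move 1 (F'): F=GGGG U=WWRR R=YRYR D=OOYY L=OWOW
After move 2 (F'): F=GGGG U=WWYY R=OROR D=WWYY L=OROR
After move 3 (R): R=OORR U=WGYG F=GWGY D=WBYB B=YBWB
After move 4 (U): U=YWGG F=OOGY R=YBRR B=ORWB L=GWOR
Query 1: B[0] = O
Query 2: D[3] = B
Query 3: D[0] = W
Query 4: R[0] = Y
Query 5: L[3] = R
Query 6: L[0] = G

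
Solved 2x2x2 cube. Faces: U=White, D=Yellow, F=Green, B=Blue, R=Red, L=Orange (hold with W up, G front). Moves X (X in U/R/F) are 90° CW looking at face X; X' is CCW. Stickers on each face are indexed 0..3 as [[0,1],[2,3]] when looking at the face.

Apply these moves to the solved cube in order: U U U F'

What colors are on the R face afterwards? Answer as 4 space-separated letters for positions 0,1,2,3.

Answer: Y G Y R

Derivation:
After move 1 (U): U=WWWW F=RRGG R=BBRR B=OOBB L=GGOO
After move 2 (U): U=WWWW F=BBGG R=OORR B=GGBB L=RROO
After move 3 (U): U=WWWW F=OOGG R=GGRR B=RRBB L=BBOO
After move 4 (F'): F=OGOG U=WWGR R=YGYR D=BOYY L=BWOW
Query: R face = YGYR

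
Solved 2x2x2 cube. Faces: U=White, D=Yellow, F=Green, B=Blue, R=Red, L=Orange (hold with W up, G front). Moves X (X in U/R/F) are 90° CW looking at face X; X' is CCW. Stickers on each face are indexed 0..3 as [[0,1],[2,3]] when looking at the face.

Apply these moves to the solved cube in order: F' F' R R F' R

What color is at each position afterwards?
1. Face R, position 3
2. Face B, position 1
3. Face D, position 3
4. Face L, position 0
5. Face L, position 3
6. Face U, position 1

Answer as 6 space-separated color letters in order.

After move 1 (F'): F=GGGG U=WWRR R=YRYR D=OOYY L=OWOW
After move 2 (F'): F=GGGG U=WWYY R=OROR D=WWYY L=OROR
After move 3 (R): R=OORR U=WGYG F=GWGY D=WBYB B=YBWB
After move 4 (R): R=RORO U=WWYY F=GBGB D=WWYY B=GBGB
After move 5 (F'): F=BBGG U=WWRR R=WOWO D=RRYY L=OYOY
After move 6 (R): R=WWOO U=WBRG F=BRGY D=RGYG B=RBWB
Query 1: R[3] = O
Query 2: B[1] = B
Query 3: D[3] = G
Query 4: L[0] = O
Query 5: L[3] = Y
Query 6: U[1] = B

Answer: O B G O Y B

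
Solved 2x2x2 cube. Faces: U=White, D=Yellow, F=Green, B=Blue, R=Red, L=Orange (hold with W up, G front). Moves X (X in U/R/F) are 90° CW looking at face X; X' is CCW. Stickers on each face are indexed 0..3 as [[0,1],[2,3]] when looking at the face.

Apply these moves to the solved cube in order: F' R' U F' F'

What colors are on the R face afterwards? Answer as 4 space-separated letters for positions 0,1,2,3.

After move 1 (F'): F=GGGG U=WWRR R=YRYR D=OOYY L=OWOW
After move 2 (R'): R=RRYY U=WBRB F=GWGR D=OGYG B=YBOB
After move 3 (U): U=RWBB F=RRGR R=YBYY B=OWOB L=GWOW
After move 4 (F'): F=RRRG U=RWYY R=GBOY D=WWYG L=GBOB
After move 5 (F'): F=RGRR U=RWGO R=WBWY D=BBYG L=GYOY
Query: R face = WBWY

Answer: W B W Y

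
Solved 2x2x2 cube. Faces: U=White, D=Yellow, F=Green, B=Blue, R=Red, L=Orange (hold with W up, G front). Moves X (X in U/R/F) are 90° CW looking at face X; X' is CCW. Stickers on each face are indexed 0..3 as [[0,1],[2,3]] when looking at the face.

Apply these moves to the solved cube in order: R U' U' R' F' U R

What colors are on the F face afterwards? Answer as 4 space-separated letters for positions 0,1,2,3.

After move 1 (R): R=RRRR U=WGWG F=GYGY D=YBYB B=WBWB
After move 2 (U'): U=GGWW F=OOGY R=GYRR B=RRWB L=WBOO
After move 3 (U'): U=GWGW F=WBGY R=OORR B=GYWB L=RROO
After move 4 (R'): R=OROR U=GWGG F=WWGW D=YBYY B=BYBB
After move 5 (F'): F=WWWG U=GWOO R=BRYR D=ROYY L=RGOG
After move 6 (U): U=OGOW F=BRWG R=BYYR B=RGBB L=WWOG
After move 7 (R): R=YBRY U=OROG F=BOWY D=RBYR B=WGGB
Query: F face = BOWY

Answer: B O W Y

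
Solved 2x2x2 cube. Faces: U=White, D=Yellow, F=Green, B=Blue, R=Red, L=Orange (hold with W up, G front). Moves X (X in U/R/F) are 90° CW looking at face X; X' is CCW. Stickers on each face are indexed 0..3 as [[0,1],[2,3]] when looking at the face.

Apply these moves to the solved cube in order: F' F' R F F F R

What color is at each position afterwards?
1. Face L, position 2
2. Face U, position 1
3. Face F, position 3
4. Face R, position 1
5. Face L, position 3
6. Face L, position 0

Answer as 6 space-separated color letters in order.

After move 1 (F'): F=GGGG U=WWRR R=YRYR D=OOYY L=OWOW
After move 2 (F'): F=GGGG U=WWYY R=OROR D=WWYY L=OROR
After move 3 (R): R=OORR U=WGYG F=GWGY D=WBYB B=YBWB
After move 4 (F): F=GGYW U=WGRR R=YOGR D=ROYB L=OWOB
After move 5 (F): F=YGWG U=WGBW R=RORR D=GYYB L=OROO
After move 6 (F): F=WYGG U=WGOR R=BOWR D=RRYB L=OGOY
After move 7 (R): R=WBRO U=WYOG F=WRGB D=RWYY B=RBGB
Query 1: L[2] = O
Query 2: U[1] = Y
Query 3: F[3] = B
Query 4: R[1] = B
Query 5: L[3] = Y
Query 6: L[0] = O

Answer: O Y B B Y O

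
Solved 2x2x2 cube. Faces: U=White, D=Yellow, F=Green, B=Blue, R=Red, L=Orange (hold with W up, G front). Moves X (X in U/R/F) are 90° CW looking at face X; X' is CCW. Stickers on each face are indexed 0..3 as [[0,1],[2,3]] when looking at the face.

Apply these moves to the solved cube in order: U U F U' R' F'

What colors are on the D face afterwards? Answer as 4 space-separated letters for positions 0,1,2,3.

Answer: G Y Y B

Derivation:
After move 1 (U): U=WWWW F=RRGG R=BBRR B=OOBB L=GGOO
After move 2 (U): U=WWWW F=BBGG R=OORR B=GGBB L=RROO
After move 3 (F): F=GBGB U=WWOR R=WOWR D=ROYY L=RYOY
After move 4 (U'): U=WRWO F=RYGB R=GBWR B=WOBB L=GGOY
After move 5 (R'): R=BRGW U=WBWW F=RRGO D=RYYB B=YOOB
After move 6 (F'): F=RORG U=WBBG R=YRRW D=GYYB L=GWOW
Query: D face = GYYB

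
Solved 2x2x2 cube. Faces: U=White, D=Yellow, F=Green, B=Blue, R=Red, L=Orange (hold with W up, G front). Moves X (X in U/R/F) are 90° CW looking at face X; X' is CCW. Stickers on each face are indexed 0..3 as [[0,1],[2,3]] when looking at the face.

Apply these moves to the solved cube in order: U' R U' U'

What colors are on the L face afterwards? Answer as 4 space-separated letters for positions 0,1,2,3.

Answer: R G O O

Derivation:
After move 1 (U'): U=WWWW F=OOGG R=GGRR B=RRBB L=BBOO
After move 2 (R): R=RGRG U=WOWG F=OYGY D=YBYR B=WRWB
After move 3 (U'): U=OGWW F=BBGY R=OYRG B=RGWB L=WROO
After move 4 (U'): U=GWOW F=WRGY R=BBRG B=OYWB L=RGOO
Query: L face = RGOO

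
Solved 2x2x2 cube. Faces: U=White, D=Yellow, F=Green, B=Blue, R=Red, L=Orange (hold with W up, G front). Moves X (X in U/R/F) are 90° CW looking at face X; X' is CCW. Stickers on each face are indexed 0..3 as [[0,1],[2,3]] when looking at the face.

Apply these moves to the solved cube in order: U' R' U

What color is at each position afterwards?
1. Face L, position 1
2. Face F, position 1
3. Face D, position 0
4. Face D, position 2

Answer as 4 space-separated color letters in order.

After move 1 (U'): U=WWWW F=OOGG R=GGRR B=RRBB L=BBOO
After move 2 (R'): R=GRGR U=WBWR F=OWGW D=YOYG B=YRYB
After move 3 (U): U=WWRB F=GRGW R=YRGR B=BBYB L=OWOO
Query 1: L[1] = W
Query 2: F[1] = R
Query 3: D[0] = Y
Query 4: D[2] = Y

Answer: W R Y Y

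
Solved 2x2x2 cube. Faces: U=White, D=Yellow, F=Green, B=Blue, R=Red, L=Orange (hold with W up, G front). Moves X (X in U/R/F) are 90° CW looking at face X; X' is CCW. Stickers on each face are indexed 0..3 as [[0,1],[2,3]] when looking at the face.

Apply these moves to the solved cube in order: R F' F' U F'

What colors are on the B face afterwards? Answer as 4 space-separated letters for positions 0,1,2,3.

Answer: O R W B

Derivation:
After move 1 (R): R=RRRR U=WGWG F=GYGY D=YBYB B=WBWB
After move 2 (F'): F=YYGG U=WGRR R=BRYR D=OOYB L=OGOW
After move 3 (F'): F=YGYG U=WGBY R=OROR D=GWYB L=OROR
After move 4 (U): U=BWYG F=ORYG R=WBOR B=ORWB L=YGOR
After move 5 (F'): F=RGOY U=BWWO R=WBGR D=GRYB L=YGOY
Query: B face = ORWB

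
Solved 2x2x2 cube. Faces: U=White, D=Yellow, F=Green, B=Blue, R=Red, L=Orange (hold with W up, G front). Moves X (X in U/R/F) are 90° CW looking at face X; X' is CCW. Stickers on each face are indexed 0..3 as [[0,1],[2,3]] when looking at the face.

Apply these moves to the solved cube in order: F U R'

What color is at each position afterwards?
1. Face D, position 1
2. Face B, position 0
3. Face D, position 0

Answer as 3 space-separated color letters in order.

After move 1 (F): F=GGGG U=WWOO R=WRWR D=RRYY L=OYOY
After move 2 (U): U=OWOW F=WRGG R=BBWR B=OYBB L=GGOY
After move 3 (R'): R=BRBW U=OBOO F=WWGW D=RRYG B=YYRB
Query 1: D[1] = R
Query 2: B[0] = Y
Query 3: D[0] = R

Answer: R Y R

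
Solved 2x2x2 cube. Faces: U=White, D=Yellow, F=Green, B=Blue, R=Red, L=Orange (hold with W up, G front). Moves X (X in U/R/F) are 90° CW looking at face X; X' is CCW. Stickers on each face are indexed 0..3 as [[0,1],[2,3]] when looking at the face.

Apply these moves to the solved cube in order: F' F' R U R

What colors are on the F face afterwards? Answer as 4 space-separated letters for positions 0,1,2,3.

Answer: O B G B

Derivation:
After move 1 (F'): F=GGGG U=WWRR R=YRYR D=OOYY L=OWOW
After move 2 (F'): F=GGGG U=WWYY R=OROR D=WWYY L=OROR
After move 3 (R): R=OORR U=WGYG F=GWGY D=WBYB B=YBWB
After move 4 (U): U=YWGG F=OOGY R=YBRR B=ORWB L=GWOR
After move 5 (R): R=RYRB U=YOGY F=OBGB D=WWYO B=GRWB
Query: F face = OBGB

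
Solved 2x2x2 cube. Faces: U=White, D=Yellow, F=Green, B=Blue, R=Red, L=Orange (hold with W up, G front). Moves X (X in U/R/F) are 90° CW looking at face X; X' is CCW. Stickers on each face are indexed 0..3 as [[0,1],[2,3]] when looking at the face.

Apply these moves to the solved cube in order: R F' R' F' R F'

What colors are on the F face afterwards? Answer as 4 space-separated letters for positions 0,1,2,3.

After move 1 (R): R=RRRR U=WGWG F=GYGY D=YBYB B=WBWB
After move 2 (F'): F=YYGG U=WGRR R=BRYR D=OOYB L=OGOW
After move 3 (R'): R=RRBY U=WWRW F=YGGR D=OYYG B=BBOB
After move 4 (F'): F=GRYG U=WWRB R=YROY D=GWYG L=OWOR
After move 5 (R): R=OYYR U=WRRG F=GWYG D=GOYB B=BBWB
After move 6 (F'): F=WGGY U=WROY R=OYGR D=WRYB L=OGOR
Query: F face = WGGY

Answer: W G G Y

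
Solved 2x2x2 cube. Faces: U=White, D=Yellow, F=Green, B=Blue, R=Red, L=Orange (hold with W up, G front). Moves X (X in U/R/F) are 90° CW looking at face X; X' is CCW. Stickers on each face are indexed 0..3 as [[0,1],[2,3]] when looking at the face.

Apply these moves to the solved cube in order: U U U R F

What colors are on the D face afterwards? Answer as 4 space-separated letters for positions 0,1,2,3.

After move 1 (U): U=WWWW F=RRGG R=BBRR B=OOBB L=GGOO
After move 2 (U): U=WWWW F=BBGG R=OORR B=GGBB L=RROO
After move 3 (U): U=WWWW F=OOGG R=GGRR B=RRBB L=BBOO
After move 4 (R): R=RGRG U=WOWG F=OYGY D=YBYR B=WRWB
After move 5 (F): F=GOYY U=WOOB R=WGGG D=RRYR L=BYOB
Query: D face = RRYR

Answer: R R Y R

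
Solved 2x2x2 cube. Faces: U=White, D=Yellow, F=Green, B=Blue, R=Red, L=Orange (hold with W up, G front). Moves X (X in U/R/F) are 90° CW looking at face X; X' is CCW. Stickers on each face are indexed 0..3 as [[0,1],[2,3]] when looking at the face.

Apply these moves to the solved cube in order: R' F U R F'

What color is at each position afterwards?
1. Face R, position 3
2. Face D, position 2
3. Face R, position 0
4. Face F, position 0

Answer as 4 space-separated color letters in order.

Answer: B Y Y R

Derivation:
After move 1 (R'): R=RRRR U=WBWB F=GWGW D=YGYG B=YBYB
After move 2 (F): F=GGWW U=WBOO R=WRBR D=RRYG L=OYOG
After move 3 (U): U=OWOB F=WRWW R=YBBR B=OYYB L=GGOG
After move 4 (R): R=BYRB U=OROW F=WRWG D=RYYO B=BYWB
After move 5 (F'): F=RGWW U=ORBR R=YYRB D=GGYO L=GWOO
Query 1: R[3] = B
Query 2: D[2] = Y
Query 3: R[0] = Y
Query 4: F[0] = R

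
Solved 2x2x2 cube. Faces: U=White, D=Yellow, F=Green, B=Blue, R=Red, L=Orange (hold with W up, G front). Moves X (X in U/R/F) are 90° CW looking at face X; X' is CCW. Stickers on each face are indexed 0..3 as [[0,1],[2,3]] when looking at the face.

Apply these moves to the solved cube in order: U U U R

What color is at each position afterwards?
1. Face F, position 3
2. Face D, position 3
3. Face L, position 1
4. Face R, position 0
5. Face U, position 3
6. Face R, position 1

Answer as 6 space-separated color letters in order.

Answer: Y R B R G G

Derivation:
After move 1 (U): U=WWWW F=RRGG R=BBRR B=OOBB L=GGOO
After move 2 (U): U=WWWW F=BBGG R=OORR B=GGBB L=RROO
After move 3 (U): U=WWWW F=OOGG R=GGRR B=RRBB L=BBOO
After move 4 (R): R=RGRG U=WOWG F=OYGY D=YBYR B=WRWB
Query 1: F[3] = Y
Query 2: D[3] = R
Query 3: L[1] = B
Query 4: R[0] = R
Query 5: U[3] = G
Query 6: R[1] = G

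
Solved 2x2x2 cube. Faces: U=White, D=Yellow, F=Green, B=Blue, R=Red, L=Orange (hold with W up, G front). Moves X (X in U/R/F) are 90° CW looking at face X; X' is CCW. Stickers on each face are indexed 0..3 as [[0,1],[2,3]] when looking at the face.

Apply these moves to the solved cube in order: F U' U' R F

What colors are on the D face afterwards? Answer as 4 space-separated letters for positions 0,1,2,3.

Answer: R W Y G

Derivation:
After move 1 (F): F=GGGG U=WWOO R=WRWR D=RRYY L=OYOY
After move 2 (U'): U=WOWO F=OYGG R=GGWR B=WRBB L=BBOY
After move 3 (U'): U=OOWW F=BBGG R=OYWR B=GGBB L=WROY
After move 4 (R): R=WORY U=OBWG F=BRGY D=RBYG B=WGOB
After move 5 (F): F=GBYR U=OBYR R=WOGY D=RWYG L=WROB
Query: D face = RWYG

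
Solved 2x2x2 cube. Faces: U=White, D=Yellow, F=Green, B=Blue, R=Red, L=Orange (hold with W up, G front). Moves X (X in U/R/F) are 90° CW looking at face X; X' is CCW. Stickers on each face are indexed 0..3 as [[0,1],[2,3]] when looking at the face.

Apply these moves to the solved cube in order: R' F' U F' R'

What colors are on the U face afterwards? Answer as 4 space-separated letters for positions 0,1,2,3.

After move 1 (R'): R=RRRR U=WBWB F=GWGW D=YGYG B=YBYB
After move 2 (F'): F=WWGG U=WBRR R=GRYR D=OOYG L=OBOW
After move 3 (U): U=RWRB F=GRGG R=YBYR B=OBYB L=WWOW
After move 4 (F'): F=RGGG U=RWYY R=OBOR D=WWYG L=WBOR
After move 5 (R'): R=BROO U=RYYO F=RWGY D=WGYG B=GBWB
Query: U face = RYYO

Answer: R Y Y O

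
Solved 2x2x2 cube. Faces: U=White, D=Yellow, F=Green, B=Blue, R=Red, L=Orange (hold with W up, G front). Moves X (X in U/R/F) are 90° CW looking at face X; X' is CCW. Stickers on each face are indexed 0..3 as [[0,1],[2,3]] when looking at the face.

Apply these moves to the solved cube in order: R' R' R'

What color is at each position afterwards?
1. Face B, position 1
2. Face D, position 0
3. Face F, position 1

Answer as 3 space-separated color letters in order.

Answer: B Y Y

Derivation:
After move 1 (R'): R=RRRR U=WBWB F=GWGW D=YGYG B=YBYB
After move 2 (R'): R=RRRR U=WYWY F=GBGB D=YWYW B=GBGB
After move 3 (R'): R=RRRR U=WGWG F=GYGY D=YBYB B=WBWB
Query 1: B[1] = B
Query 2: D[0] = Y
Query 3: F[1] = Y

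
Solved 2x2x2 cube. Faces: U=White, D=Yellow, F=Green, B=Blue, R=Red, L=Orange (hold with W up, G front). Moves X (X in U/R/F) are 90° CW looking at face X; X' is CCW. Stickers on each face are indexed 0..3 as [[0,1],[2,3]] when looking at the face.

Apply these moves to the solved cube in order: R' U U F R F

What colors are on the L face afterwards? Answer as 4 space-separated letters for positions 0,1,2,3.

After move 1 (R'): R=RRRR U=WBWB F=GWGW D=YGYG B=YBYB
After move 2 (U): U=WWBB F=RRGW R=YBRR B=OOYB L=GWOO
After move 3 (U): U=BWBW F=YBGW R=OORR B=GWYB L=RROO
After move 4 (F): F=GYWB U=BWOR R=BOWR D=ROYG L=RYOG
After move 5 (R): R=WBRO U=BYOB F=GOWG D=RYYG B=RWWB
After move 6 (F): F=WGGO U=BYGY R=OBBO D=RWYG L=RROY
Query: L face = RROY

Answer: R R O Y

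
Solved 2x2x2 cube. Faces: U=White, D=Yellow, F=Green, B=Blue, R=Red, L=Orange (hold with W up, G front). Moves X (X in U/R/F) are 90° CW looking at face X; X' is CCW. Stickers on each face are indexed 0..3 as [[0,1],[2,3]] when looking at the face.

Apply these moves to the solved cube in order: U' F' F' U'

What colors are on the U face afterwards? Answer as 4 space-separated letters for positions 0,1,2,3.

Answer: W Y W Y

Derivation:
After move 1 (U'): U=WWWW F=OOGG R=GGRR B=RRBB L=BBOO
After move 2 (F'): F=OGOG U=WWGR R=YGYR D=BOYY L=BWOW
After move 3 (F'): F=GGOO U=WWYY R=OGBR D=WWYY L=BROG
After move 4 (U'): U=WYWY F=BROO R=GGBR B=OGBB L=RROG
Query: U face = WYWY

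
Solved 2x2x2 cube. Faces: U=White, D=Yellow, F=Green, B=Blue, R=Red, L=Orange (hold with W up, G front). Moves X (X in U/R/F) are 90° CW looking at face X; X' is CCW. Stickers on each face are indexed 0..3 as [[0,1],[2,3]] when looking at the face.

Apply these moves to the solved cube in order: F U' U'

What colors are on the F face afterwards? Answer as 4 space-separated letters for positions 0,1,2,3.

Answer: B B G G

Derivation:
After move 1 (F): F=GGGG U=WWOO R=WRWR D=RRYY L=OYOY
After move 2 (U'): U=WOWO F=OYGG R=GGWR B=WRBB L=BBOY
After move 3 (U'): U=OOWW F=BBGG R=OYWR B=GGBB L=WROY
Query: F face = BBGG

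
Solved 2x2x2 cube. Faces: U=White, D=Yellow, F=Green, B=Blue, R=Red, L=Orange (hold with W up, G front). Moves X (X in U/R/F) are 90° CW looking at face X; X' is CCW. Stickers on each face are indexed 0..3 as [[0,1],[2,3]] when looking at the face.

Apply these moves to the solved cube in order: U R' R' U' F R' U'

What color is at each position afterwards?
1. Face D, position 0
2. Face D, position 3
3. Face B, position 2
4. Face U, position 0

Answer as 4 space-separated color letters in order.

After move 1 (U): U=WWWW F=RRGG R=BBRR B=OOBB L=GGOO
After move 2 (R'): R=BRBR U=WBWO F=RWGW D=YRYG B=YOYB
After move 3 (R'): R=RRBB U=WYWY F=RBGO D=YWYW B=GORB
After move 4 (U'): U=YYWW F=GGGO R=RBBB B=RRRB L=GOOO
After move 5 (F): F=GGOG U=YYOO R=WBWB D=BRYW L=GYOW
After move 6 (R'): R=BBWW U=YROR F=GYOO D=BGYG B=WRRB
After move 7 (U'): U=RRYO F=GYOO R=GYWW B=BBRB L=WROW
Query 1: D[0] = B
Query 2: D[3] = G
Query 3: B[2] = R
Query 4: U[0] = R

Answer: B G R R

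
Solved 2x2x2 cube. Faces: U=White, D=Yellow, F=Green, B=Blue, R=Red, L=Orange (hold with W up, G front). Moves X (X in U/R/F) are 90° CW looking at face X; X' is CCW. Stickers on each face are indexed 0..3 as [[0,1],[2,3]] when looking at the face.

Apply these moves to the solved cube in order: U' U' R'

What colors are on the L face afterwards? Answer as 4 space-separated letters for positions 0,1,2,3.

After move 1 (U'): U=WWWW F=OOGG R=GGRR B=RRBB L=BBOO
After move 2 (U'): U=WWWW F=BBGG R=OORR B=GGBB L=RROO
After move 3 (R'): R=OROR U=WBWG F=BWGW D=YBYG B=YGYB
Query: L face = RROO

Answer: R R O O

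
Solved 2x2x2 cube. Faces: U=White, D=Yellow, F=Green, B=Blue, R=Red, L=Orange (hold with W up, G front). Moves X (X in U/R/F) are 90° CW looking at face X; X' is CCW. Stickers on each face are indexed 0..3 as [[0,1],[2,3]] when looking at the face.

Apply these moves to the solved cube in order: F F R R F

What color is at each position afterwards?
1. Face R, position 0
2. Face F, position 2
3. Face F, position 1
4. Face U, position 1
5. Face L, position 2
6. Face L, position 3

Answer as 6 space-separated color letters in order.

After move 1 (F): F=GGGG U=WWOO R=WRWR D=RRYY L=OYOY
After move 2 (F): F=GGGG U=WWYY R=OROR D=WWYY L=OROR
After move 3 (R): R=OORR U=WGYG F=GWGY D=WBYB B=YBWB
After move 4 (R): R=RORO U=WWYY F=GBGB D=WWYY B=GBGB
After move 5 (F): F=GGBB U=WWRR R=YOYO D=RRYY L=OWOW
Query 1: R[0] = Y
Query 2: F[2] = B
Query 3: F[1] = G
Query 4: U[1] = W
Query 5: L[2] = O
Query 6: L[3] = W

Answer: Y B G W O W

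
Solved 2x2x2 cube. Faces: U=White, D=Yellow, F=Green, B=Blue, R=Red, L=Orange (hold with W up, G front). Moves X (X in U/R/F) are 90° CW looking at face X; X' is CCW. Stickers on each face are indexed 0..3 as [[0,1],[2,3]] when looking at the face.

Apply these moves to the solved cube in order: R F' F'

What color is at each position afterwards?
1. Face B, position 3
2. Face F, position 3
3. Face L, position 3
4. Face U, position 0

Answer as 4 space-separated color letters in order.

Answer: B G R W

Derivation:
After move 1 (R): R=RRRR U=WGWG F=GYGY D=YBYB B=WBWB
After move 2 (F'): F=YYGG U=WGRR R=BRYR D=OOYB L=OGOW
After move 3 (F'): F=YGYG U=WGBY R=OROR D=GWYB L=OROR
Query 1: B[3] = B
Query 2: F[3] = G
Query 3: L[3] = R
Query 4: U[0] = W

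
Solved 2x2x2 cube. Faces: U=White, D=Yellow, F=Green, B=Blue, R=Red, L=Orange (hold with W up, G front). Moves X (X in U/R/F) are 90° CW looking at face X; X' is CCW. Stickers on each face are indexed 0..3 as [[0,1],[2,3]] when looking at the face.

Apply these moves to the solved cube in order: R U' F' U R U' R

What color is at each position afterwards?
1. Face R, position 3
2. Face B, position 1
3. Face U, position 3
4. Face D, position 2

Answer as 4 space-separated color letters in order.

After move 1 (R): R=RRRR U=WGWG F=GYGY D=YBYB B=WBWB
After move 2 (U'): U=GGWW F=OOGY R=GYRR B=RRWB L=WBOO
After move 3 (F'): F=OYOG U=GGGR R=BYYR D=BOYB L=WWOW
After move 4 (U): U=GGRG F=BYOG R=RRYR B=WWWB L=OYOW
After move 5 (R): R=YRRR U=GYRG F=BOOB D=BWYW B=GWGB
After move 6 (U'): U=YGGR F=OYOB R=BORR B=YRGB L=GWOW
After move 7 (R): R=RBRO U=YYGB F=OWOW D=BGYY B=RRGB
Query 1: R[3] = O
Query 2: B[1] = R
Query 3: U[3] = B
Query 4: D[2] = Y

Answer: O R B Y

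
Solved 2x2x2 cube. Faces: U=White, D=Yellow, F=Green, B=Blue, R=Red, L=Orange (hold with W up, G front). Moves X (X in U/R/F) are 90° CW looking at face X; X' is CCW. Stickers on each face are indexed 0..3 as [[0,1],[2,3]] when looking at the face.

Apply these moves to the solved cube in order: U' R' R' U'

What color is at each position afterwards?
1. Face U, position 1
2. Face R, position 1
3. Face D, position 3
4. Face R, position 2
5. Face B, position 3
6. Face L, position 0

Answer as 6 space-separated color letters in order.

Answer: Y B W G B G

Derivation:
After move 1 (U'): U=WWWW F=OOGG R=GGRR B=RRBB L=BBOO
After move 2 (R'): R=GRGR U=WBWR F=OWGW D=YOYG B=YRYB
After move 3 (R'): R=RRGG U=WYWY F=OBGR D=YWYW B=GROB
After move 4 (U'): U=YYWW F=BBGR R=OBGG B=RROB L=GROO
Query 1: U[1] = Y
Query 2: R[1] = B
Query 3: D[3] = W
Query 4: R[2] = G
Query 5: B[3] = B
Query 6: L[0] = G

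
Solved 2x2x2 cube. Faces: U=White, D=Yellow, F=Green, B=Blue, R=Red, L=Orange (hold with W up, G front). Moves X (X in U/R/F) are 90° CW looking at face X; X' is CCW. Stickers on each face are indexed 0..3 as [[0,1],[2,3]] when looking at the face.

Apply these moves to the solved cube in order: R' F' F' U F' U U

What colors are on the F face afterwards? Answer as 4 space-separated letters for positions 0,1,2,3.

Answer: O R O W

Derivation:
After move 1 (R'): R=RRRR U=WBWB F=GWGW D=YGYG B=YBYB
After move 2 (F'): F=WWGG U=WBRR R=GRYR D=OOYG L=OBOW
After move 3 (F'): F=WGWG U=WBGY R=OROR D=BWYG L=OROR
After move 4 (U): U=GWYB F=ORWG R=YBOR B=ORYB L=WGOR
After move 5 (F'): F=RGOW U=GWYO R=WBBR D=GRYG L=WBOY
After move 6 (U): U=YGOW F=WBOW R=ORBR B=WBYB L=RGOY
After move 7 (U): U=OYWG F=OROW R=WBBR B=RGYB L=WBOY
Query: F face = OROW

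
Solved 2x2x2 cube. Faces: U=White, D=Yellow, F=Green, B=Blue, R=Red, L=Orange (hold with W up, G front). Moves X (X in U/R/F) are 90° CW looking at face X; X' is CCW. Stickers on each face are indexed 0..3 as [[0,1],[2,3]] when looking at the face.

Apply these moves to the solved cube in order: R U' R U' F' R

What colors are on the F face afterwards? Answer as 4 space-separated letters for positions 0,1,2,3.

After move 1 (R): R=RRRR U=WGWG F=GYGY D=YBYB B=WBWB
After move 2 (U'): U=GGWW F=OOGY R=GYRR B=RRWB L=WBOO
After move 3 (R): R=RGRY U=GOWY F=OBGB D=YWYR B=WRGB
After move 4 (U'): U=OYGW F=WBGB R=OBRY B=RGGB L=WROO
After move 5 (F'): F=BBWG U=OYOR R=WBYY D=ROYR L=WWOG
After move 6 (R): R=YWYB U=OBOG F=BOWR D=RGYR B=RGYB
Query: F face = BOWR

Answer: B O W R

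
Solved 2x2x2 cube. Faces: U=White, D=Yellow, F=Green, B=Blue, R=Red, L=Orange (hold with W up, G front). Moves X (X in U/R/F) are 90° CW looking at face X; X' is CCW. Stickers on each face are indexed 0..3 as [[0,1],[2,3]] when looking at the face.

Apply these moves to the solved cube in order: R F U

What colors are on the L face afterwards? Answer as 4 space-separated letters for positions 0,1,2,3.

After move 1 (R): R=RRRR U=WGWG F=GYGY D=YBYB B=WBWB
After move 2 (F): F=GGYY U=WGOO R=WRGR D=RRYB L=OYOB
After move 3 (U): U=OWOG F=WRYY R=WBGR B=OYWB L=GGOB
Query: L face = GGOB

Answer: G G O B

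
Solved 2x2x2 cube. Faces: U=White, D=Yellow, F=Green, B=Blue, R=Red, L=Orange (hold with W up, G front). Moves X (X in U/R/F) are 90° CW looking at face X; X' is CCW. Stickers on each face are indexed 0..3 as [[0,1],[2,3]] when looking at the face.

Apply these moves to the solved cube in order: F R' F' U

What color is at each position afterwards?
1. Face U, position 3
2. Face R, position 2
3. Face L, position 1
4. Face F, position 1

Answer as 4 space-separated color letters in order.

After move 1 (F): F=GGGG U=WWOO R=WRWR D=RRYY L=OYOY
After move 2 (R'): R=RRWW U=WBOB F=GWGO D=RGYG B=YBRB
After move 3 (F'): F=WOGG U=WBRW R=GRRW D=YYYG L=OBOO
After move 4 (U): U=RWWB F=GRGG R=YBRW B=OBRB L=WOOO
Query 1: U[3] = B
Query 2: R[2] = R
Query 3: L[1] = O
Query 4: F[1] = R

Answer: B R O R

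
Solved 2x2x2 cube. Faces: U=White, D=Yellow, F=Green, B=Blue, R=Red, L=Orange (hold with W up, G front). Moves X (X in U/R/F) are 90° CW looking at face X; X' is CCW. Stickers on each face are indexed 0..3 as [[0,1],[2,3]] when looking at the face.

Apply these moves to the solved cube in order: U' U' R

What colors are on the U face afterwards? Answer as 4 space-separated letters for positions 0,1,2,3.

Answer: W B W G

Derivation:
After move 1 (U'): U=WWWW F=OOGG R=GGRR B=RRBB L=BBOO
After move 2 (U'): U=WWWW F=BBGG R=OORR B=GGBB L=RROO
After move 3 (R): R=RORO U=WBWG F=BYGY D=YBYG B=WGWB
Query: U face = WBWG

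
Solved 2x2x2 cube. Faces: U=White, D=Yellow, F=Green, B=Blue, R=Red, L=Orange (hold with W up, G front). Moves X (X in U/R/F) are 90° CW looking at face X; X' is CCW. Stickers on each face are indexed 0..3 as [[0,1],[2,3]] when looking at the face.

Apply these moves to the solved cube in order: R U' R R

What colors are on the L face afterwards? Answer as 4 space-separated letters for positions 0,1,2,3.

After move 1 (R): R=RRRR U=WGWG F=GYGY D=YBYB B=WBWB
After move 2 (U'): U=GGWW F=OOGY R=GYRR B=RRWB L=WBOO
After move 3 (R): R=RGRY U=GOWY F=OBGB D=YWYR B=WRGB
After move 4 (R): R=RRYG U=GBWB F=OWGR D=YGYW B=YROB
Query: L face = WBOO

Answer: W B O O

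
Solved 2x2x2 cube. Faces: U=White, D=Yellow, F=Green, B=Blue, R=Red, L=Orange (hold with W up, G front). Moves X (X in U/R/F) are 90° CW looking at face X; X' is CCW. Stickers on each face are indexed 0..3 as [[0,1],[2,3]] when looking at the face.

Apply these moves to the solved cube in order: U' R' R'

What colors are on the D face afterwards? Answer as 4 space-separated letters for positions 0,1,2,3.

Answer: Y W Y W

Derivation:
After move 1 (U'): U=WWWW F=OOGG R=GGRR B=RRBB L=BBOO
After move 2 (R'): R=GRGR U=WBWR F=OWGW D=YOYG B=YRYB
After move 3 (R'): R=RRGG U=WYWY F=OBGR D=YWYW B=GROB
Query: D face = YWYW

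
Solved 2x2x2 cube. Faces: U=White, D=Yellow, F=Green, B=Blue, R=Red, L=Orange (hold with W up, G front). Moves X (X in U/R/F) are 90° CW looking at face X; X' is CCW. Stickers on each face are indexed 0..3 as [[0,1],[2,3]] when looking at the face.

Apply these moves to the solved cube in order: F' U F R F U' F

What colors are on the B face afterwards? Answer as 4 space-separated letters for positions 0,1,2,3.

Answer: W R W B

Derivation:
After move 1 (F'): F=GGGG U=WWRR R=YRYR D=OOYY L=OWOW
After move 2 (U): U=RWRW F=YRGG R=BBYR B=OWBB L=GGOW
After move 3 (F): F=GYGR U=RWWG R=RBWR D=YBYY L=GOOO
After move 4 (R): R=WRRB U=RYWR F=GBGY D=YBYO B=GWWB
After move 5 (F): F=GGYB U=RYOO R=WRRB D=RWYO L=GYOB
After move 6 (U'): U=YORO F=GYYB R=GGRB B=WRWB L=GWOB
After move 7 (F): F=YGBY U=YOBW R=RGOB D=RGYO L=GROW
Query: B face = WRWB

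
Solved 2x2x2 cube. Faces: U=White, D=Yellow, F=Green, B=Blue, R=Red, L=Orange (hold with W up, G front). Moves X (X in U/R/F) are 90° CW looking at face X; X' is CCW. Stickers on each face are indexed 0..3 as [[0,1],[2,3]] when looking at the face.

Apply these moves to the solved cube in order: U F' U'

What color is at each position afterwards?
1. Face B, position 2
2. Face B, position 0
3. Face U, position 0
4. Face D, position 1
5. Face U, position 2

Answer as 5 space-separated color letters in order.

Answer: B Y W O W

Derivation:
After move 1 (U): U=WWWW F=RRGG R=BBRR B=OOBB L=GGOO
After move 2 (F'): F=RGRG U=WWBR R=YBYR D=GOYY L=GWOW
After move 3 (U'): U=WRWB F=GWRG R=RGYR B=YBBB L=OOOW
Query 1: B[2] = B
Query 2: B[0] = Y
Query 3: U[0] = W
Query 4: D[1] = O
Query 5: U[2] = W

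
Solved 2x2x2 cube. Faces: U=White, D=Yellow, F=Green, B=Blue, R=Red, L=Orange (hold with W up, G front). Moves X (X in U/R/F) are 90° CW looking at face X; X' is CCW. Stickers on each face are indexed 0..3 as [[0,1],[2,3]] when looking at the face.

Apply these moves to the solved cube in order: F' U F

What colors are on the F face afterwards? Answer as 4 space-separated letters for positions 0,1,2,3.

Answer: G Y G R

Derivation:
After move 1 (F'): F=GGGG U=WWRR R=YRYR D=OOYY L=OWOW
After move 2 (U): U=RWRW F=YRGG R=BBYR B=OWBB L=GGOW
After move 3 (F): F=GYGR U=RWWG R=RBWR D=YBYY L=GOOO
Query: F face = GYGR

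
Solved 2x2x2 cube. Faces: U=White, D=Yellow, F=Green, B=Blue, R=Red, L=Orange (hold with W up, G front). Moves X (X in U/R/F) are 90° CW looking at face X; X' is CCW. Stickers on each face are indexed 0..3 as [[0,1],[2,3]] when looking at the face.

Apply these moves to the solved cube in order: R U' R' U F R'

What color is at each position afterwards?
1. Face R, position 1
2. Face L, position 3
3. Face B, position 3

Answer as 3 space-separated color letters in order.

Answer: R O B

Derivation:
After move 1 (R): R=RRRR U=WGWG F=GYGY D=YBYB B=WBWB
After move 2 (U'): U=GGWW F=OOGY R=GYRR B=RRWB L=WBOO
After move 3 (R'): R=YRGR U=GWWR F=OGGW D=YOYY B=BRBB
After move 4 (U): U=WGRW F=YRGW R=BRGR B=WBBB L=OGOO
After move 5 (F): F=GYWR U=WGOG R=RRWR D=GBYY L=OYOO
After move 6 (R'): R=RRRW U=WBOW F=GGWG D=GYYR B=YBBB
Query 1: R[1] = R
Query 2: L[3] = O
Query 3: B[3] = B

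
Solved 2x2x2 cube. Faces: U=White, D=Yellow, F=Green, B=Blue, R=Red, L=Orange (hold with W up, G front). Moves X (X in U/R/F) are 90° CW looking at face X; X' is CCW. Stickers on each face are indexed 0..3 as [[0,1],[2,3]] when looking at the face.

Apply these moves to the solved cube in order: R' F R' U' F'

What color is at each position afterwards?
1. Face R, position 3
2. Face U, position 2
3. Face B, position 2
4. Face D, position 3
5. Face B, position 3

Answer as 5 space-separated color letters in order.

After move 1 (R'): R=RRRR U=WBWB F=GWGW D=YGYG B=YBYB
After move 2 (F): F=GGWW U=WBOO R=WRBR D=RRYG L=OYOG
After move 3 (R'): R=RRWB U=WYOY F=GBWO D=RGYW B=GBRB
After move 4 (U'): U=YYWO F=OYWO R=GBWB B=RRRB L=GBOG
After move 5 (F'): F=YOOW U=YYGW R=GBRB D=BGYW L=GOOW
Query 1: R[3] = B
Query 2: U[2] = G
Query 3: B[2] = R
Query 4: D[3] = W
Query 5: B[3] = B

Answer: B G R W B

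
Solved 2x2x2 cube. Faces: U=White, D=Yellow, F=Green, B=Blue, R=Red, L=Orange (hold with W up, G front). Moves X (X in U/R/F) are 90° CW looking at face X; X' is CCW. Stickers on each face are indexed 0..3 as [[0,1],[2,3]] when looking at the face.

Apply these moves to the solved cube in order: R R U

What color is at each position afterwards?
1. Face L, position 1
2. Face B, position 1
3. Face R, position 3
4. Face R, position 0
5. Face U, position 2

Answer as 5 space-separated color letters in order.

Answer: B O R G Y

Derivation:
After move 1 (R): R=RRRR U=WGWG F=GYGY D=YBYB B=WBWB
After move 2 (R): R=RRRR U=WYWY F=GBGB D=YWYW B=GBGB
After move 3 (U): U=WWYY F=RRGB R=GBRR B=OOGB L=GBOO
Query 1: L[1] = B
Query 2: B[1] = O
Query 3: R[3] = R
Query 4: R[0] = G
Query 5: U[2] = Y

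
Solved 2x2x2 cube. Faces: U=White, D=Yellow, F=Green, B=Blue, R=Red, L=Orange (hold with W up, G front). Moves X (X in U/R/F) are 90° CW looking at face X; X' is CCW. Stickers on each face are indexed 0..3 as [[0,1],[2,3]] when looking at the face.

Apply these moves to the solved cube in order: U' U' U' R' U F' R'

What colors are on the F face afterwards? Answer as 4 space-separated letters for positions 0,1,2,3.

Answer: R W B B

Derivation:
After move 1 (U'): U=WWWW F=OOGG R=GGRR B=RRBB L=BBOO
After move 2 (U'): U=WWWW F=BBGG R=OORR B=GGBB L=RROO
After move 3 (U'): U=WWWW F=RRGG R=BBRR B=OOBB L=GGOO
After move 4 (R'): R=BRBR U=WBWO F=RWGW D=YRYG B=YOYB
After move 5 (U): U=WWOB F=BRGW R=YOBR B=GGYB L=RWOO
After move 6 (F'): F=RWBG U=WWYB R=ROYR D=WOYG L=RBOO
After move 7 (R'): R=ORRY U=WYYG F=RWBB D=WWYG B=GGOB
Query: F face = RWBB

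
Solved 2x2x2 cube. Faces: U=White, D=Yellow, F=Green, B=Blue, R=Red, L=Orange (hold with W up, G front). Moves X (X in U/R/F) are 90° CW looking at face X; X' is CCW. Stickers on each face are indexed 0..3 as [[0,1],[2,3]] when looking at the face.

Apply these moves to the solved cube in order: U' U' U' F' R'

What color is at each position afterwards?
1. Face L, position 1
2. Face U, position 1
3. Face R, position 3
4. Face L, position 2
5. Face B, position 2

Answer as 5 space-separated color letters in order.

After move 1 (U'): U=WWWW F=OOGG R=GGRR B=RRBB L=BBOO
After move 2 (U'): U=WWWW F=BBGG R=OORR B=GGBB L=RROO
After move 3 (U'): U=WWWW F=RRGG R=BBRR B=OOBB L=GGOO
After move 4 (F'): F=RGRG U=WWBR R=YBYR D=GOYY L=GWOW
After move 5 (R'): R=BRYY U=WBBO F=RWRR D=GGYG B=YOOB
Query 1: L[1] = W
Query 2: U[1] = B
Query 3: R[3] = Y
Query 4: L[2] = O
Query 5: B[2] = O

Answer: W B Y O O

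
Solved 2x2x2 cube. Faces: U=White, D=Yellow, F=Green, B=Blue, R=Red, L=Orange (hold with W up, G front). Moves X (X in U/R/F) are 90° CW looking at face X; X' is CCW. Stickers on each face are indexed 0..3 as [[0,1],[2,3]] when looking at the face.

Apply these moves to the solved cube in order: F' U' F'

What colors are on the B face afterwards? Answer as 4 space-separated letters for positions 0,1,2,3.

After move 1 (F'): F=GGGG U=WWRR R=YRYR D=OOYY L=OWOW
After move 2 (U'): U=WRWR F=OWGG R=GGYR B=YRBB L=BBOW
After move 3 (F'): F=WGOG U=WRGY R=OGOR D=BWYY L=BROW
Query: B face = YRBB

Answer: Y R B B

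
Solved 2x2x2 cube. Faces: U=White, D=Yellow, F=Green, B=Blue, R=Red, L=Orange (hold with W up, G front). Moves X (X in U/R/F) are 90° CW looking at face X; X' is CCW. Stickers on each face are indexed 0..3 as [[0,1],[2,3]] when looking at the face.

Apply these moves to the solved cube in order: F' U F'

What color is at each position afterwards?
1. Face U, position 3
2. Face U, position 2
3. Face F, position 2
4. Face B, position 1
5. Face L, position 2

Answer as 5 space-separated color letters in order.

Answer: Y B Y W O

Derivation:
After move 1 (F'): F=GGGG U=WWRR R=YRYR D=OOYY L=OWOW
After move 2 (U): U=RWRW F=YRGG R=BBYR B=OWBB L=GGOW
After move 3 (F'): F=RGYG U=RWBY R=OBOR D=GWYY L=GWOR
Query 1: U[3] = Y
Query 2: U[2] = B
Query 3: F[2] = Y
Query 4: B[1] = W
Query 5: L[2] = O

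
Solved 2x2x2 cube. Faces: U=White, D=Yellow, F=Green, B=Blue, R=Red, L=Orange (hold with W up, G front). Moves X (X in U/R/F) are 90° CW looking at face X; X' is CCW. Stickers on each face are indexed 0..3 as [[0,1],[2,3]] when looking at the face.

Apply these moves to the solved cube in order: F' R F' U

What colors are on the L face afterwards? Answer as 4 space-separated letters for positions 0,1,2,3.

After move 1 (F'): F=GGGG U=WWRR R=YRYR D=OOYY L=OWOW
After move 2 (R): R=YYRR U=WGRG F=GOGY D=OBYB B=RBWB
After move 3 (F'): F=OYGG U=WGYR R=BYOR D=WWYB L=OGOR
After move 4 (U): U=YWRG F=BYGG R=RBOR B=OGWB L=OYOR
Query: L face = OYOR

Answer: O Y O R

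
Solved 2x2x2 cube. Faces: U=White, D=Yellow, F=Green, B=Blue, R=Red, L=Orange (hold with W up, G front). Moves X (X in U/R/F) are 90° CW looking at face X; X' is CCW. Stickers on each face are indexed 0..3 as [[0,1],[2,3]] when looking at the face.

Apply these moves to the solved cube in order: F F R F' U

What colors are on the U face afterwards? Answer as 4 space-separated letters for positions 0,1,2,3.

Answer: O W R G

Derivation:
After move 1 (F): F=GGGG U=WWOO R=WRWR D=RRYY L=OYOY
After move 2 (F): F=GGGG U=WWYY R=OROR D=WWYY L=OROR
After move 3 (R): R=OORR U=WGYG F=GWGY D=WBYB B=YBWB
After move 4 (F'): F=WYGG U=WGOR R=BOWR D=RRYB L=OGOY
After move 5 (U): U=OWRG F=BOGG R=YBWR B=OGWB L=WYOY
Query: U face = OWRG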